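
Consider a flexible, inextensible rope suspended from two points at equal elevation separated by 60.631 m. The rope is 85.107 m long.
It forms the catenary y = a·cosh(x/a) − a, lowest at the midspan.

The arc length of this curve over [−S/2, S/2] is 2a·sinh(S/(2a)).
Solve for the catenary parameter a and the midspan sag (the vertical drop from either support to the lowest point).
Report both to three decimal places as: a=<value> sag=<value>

seed: a₀ = √(S³/(24(L−S))) = √(60.631³/(24·24.476)) = 19.478982
iter 1: u=1.556319  f(a)=+3.141e+00  f'(a)=-3.177e+00  a ← 19.478982 − (+3.141e+00/-3.177e+00) = 20.467705
iter 2: u=1.481138  f(a)=+2.550e-01  f'(a)=-2.680e+00  a ← 20.467705 − (+2.550e-01/-2.680e+00) = 20.562846
iter 3: u=1.474285  f(a)=+2.009e-03  f'(a)=-2.638e+00  a ← 20.562846 − (+2.009e-03/-2.638e+00) = 20.563607
iter 4: u=1.474231  f(a)=+1.268e-07  f'(a)=-2.638e+00  a ← 20.563607 − (+1.268e-07/-2.638e+00) = 20.563607
iter 5: u=1.474231  f(a)=+0.000e+00  f'(a)=-2.638e+00  a ← 20.563607 − (+0.000e+00/-2.638e+00) = 20.563607
converged: |Δa| < 1e-12 after 5 iterations
sag = a·(cosh(S/(2a)) − 1) = 20.563607·(cosh(1.474231) − 1) = 26.698029
T_max/T_min = cosh(S/(2a)) = 2.298315

a=20.564 sag=26.698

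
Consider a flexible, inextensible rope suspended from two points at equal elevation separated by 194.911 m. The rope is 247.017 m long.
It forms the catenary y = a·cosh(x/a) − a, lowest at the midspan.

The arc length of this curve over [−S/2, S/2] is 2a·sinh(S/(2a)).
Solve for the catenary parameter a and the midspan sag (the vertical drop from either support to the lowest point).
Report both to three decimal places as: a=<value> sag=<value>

a=79.863 sag=67.217

seed: a₀ = √(S³/(24(L−S))) = √(194.911³/(24·52.106)) = 76.949364
iter 1: u=1.266489  f(a)=+4.342e+00  f'(a)=-1.584e+00  a ← 76.949364 − (+4.342e+00/-1.584e+00) = 79.689989
iter 2: u=1.222933  f(a)=+2.428e-01  f'(a)=-1.412e+00  a ← 79.689989 − (+2.428e-01/-1.412e+00) = 79.861950
iter 3: u=1.220300  f(a)=+8.582e-04  f'(a)=-1.402e+00  a ← 79.861950 − (+8.582e-04/-1.402e+00) = 79.862563
iter 4: u=1.220290  f(a)=+1.081e-08  f'(a)=-1.402e+00  a ← 79.862563 − (+1.081e-08/-1.402e+00) = 79.862563
iter 5: u=1.220290  f(a)=+0.000e+00  f'(a)=-1.402e+00  a ← 79.862563 − (+0.000e+00/-1.402e+00) = 79.862563
converged: |Δa| < 1e-12 after 5 iterations
sag = a·(cosh(S/(2a)) − 1) = 79.862563·(cosh(1.220290) − 1) = 67.216934
T_max/T_min = cosh(S/(2a)) = 1.841658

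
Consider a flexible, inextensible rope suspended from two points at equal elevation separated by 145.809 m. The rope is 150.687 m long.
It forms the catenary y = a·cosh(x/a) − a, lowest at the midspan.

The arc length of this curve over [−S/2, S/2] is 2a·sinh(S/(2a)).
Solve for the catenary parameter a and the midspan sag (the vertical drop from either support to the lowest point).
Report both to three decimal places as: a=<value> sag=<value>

seed: a₀ = √(S³/(24(L−S))) = √(145.809³/(24·4.878)) = 162.723388
iter 1: u=0.448027  f(a)=+4.919e-02  f'(a)=-6.117e-02  a ← 162.723388 − (+4.919e-02/-6.117e-02) = 163.527622
iter 2: u=0.445824  f(a)=+3.671e-04  f'(a)=-6.026e-02  a ← 163.527622 − (+3.671e-04/-6.026e-02) = 163.533714
iter 3: u=0.445807  f(a)=+2.078e-08  f'(a)=-6.025e-02  a ← 163.533714 − (+2.078e-08/-6.025e-02) = 163.533714
iter 4: u=0.445807  f(a)=+0.000e+00  f'(a)=-6.025e-02  a ← 163.533714 − (+0.000e+00/-6.025e-02) = 163.533714
converged: |Δa| < 1e-12 after 4 iterations
sag = a·(cosh(S/(2a)) − 1) = 163.533714·(cosh(0.445807) − 1) = 16.521607
T_max/T_min = cosh(S/(2a)) = 1.101029

a=163.534 sag=16.522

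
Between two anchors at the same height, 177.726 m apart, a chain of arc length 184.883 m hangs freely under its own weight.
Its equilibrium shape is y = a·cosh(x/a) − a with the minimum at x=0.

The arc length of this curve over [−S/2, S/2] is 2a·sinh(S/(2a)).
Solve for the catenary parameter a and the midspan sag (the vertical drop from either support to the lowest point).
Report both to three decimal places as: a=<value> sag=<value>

seed: a₀ = √(S³/(24(L−S))) = √(177.726³/(24·7.157)) = 180.782056
iter 1: u=0.491548  f(a)=+8.696e-02  f'(a)=-8.111e-02  a ← 180.782056 − (+8.696e-02/-8.111e-02) = 181.854238
iter 2: u=0.488650  f(a)=+7.797e-04  f'(a)=-7.966e-02  a ← 181.854238 − (+7.797e-04/-7.966e-02) = 181.864027
iter 3: u=0.488623  f(a)=+6.394e-08  f'(a)=-7.965e-02  a ← 181.864027 − (+6.394e-08/-7.965e-02) = 181.864027
iter 4: u=0.488623  f(a)=+2.842e-14  f'(a)=-7.965e-02  a ← 181.864027 − (+2.842e-14/-7.965e-02) = 181.864027
converged: |Δa| < 1e-12 after 4 iterations
sag = a·(cosh(S/(2a)) − 1) = 181.864027·(cosh(0.488623) − 1) = 22.145667
T_max/T_min = cosh(S/(2a)) = 1.121770

a=181.864 sag=22.146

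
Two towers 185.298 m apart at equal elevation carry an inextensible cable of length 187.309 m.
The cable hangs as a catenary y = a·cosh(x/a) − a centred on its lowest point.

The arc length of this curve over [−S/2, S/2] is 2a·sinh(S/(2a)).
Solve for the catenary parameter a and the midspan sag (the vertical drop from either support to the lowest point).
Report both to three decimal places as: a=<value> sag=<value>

a=363.663 sag=11.866

seed: a₀ = √(S³/(24(L−S))) = √(185.298³/(24·2.011)) = 363.073408
iter 1: u=0.255180  f(a)=+6.558e-03  f'(a)=-1.115e-02  a ← 363.073408 − (+6.558e-03/-1.115e-02) = 363.661540
iter 2: u=0.254767  f(a)=+1.597e-05  f'(a)=-1.110e-02  a ← 363.661540 − (+1.597e-05/-1.110e-02) = 363.662979
iter 3: u=0.254766  f(a)=+9.516e-11  f'(a)=-1.110e-02  a ← 363.662979 − (+9.516e-11/-1.110e-02) = 363.662979
iter 4: u=0.254766  f(a)=+2.842e-14  f'(a)=-1.110e-02  a ← 363.662979 − (+2.842e-14/-1.110e-02) = 363.662979
converged: |Δa| < 1e-12 after 4 iterations
sag = a·(cosh(S/(2a)) − 1) = 363.662979·(cosh(0.254766) − 1) = 11.865885
T_max/T_min = cosh(S/(2a)) = 1.032629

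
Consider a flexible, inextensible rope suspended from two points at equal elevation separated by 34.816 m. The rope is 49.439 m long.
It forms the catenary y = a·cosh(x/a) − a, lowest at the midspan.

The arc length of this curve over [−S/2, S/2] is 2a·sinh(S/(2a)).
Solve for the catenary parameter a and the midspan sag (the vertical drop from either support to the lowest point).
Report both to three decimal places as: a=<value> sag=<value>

a=11.599 sag=15.706

seed: a₀ = √(S³/(24(L−S))) = √(34.816³/(24·14.623)) = 10.965904
iter 1: u=1.587466  f(a)=+1.957e+00  f'(a)=-3.402e+00  a ← 10.965904 − (+1.957e+00/-3.402e+00) = 11.541086
iter 2: u=1.508350  f(a)=+1.645e-01  f'(a)=-2.852e+00  a ← 11.541086 − (+1.645e-01/-2.852e+00) = 11.598764
iter 3: u=1.500850  f(a)=+1.398e-03  f'(a)=-2.804e+00  a ← 11.598764 − (+1.398e-03/-2.804e+00) = 11.599263
iter 4: u=1.500785  f(a)=+1.029e-07  f'(a)=-2.804e+00  a ← 11.599263 − (+1.029e-07/-2.804e+00) = 11.599263
iter 5: u=1.500785  f(a)=+7.105e-15  f'(a)=-2.804e+00  a ← 11.599263 − (+7.105e-15/-2.804e+00) = 11.599263
converged: |Δa| < 1e-12 after 5 iterations
sag = a·(cosh(S/(2a)) − 1) = 11.599263·(cosh(1.500785) − 1) = 15.706352
T_max/T_min = cosh(S/(2a)) = 2.354082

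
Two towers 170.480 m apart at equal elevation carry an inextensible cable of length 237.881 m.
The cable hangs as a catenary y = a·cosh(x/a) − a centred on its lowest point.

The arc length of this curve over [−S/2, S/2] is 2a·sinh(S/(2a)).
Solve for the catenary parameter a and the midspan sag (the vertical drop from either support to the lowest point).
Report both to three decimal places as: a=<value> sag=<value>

seed: a₀ = √(S³/(24(L−S))) = √(170.480³/(24·67.401)) = 55.344104
iter 1: u=1.540182  f(a)=+8.461e+00  f'(a)=-3.065e+00  a ← 55.344104 − (+8.461e+00/-3.065e+00) = 58.104944
iter 2: u=1.467001  f(a)=+6.743e-01  f'(a)=-2.594e+00  a ← 58.104944 − (+6.743e-01/-2.594e+00) = 58.364908
iter 3: u=1.460467  f(a)=+5.103e-03  f'(a)=-2.555e+00  a ← 58.364908 − (+5.103e-03/-2.555e+00) = 58.366906
iter 4: u=1.460417  f(a)=+2.971e-07  f'(a)=-2.555e+00  a ← 58.366906 − (+2.971e-07/-2.555e+00) = 58.366906
iter 5: u=1.460417  f(a)=+0.000e+00  f'(a)=-2.555e+00  a ← 58.366906 − (+0.000e+00/-2.555e+00) = 58.366906
converged: |Δa| < 1e-12 after 5 iterations
sag = a·(cosh(S/(2a)) − 1) = 58.366906·(cosh(1.460417) − 1) = 74.122861
T_max/T_min = cosh(S/(2a)) = 2.269947

a=58.367 sag=74.123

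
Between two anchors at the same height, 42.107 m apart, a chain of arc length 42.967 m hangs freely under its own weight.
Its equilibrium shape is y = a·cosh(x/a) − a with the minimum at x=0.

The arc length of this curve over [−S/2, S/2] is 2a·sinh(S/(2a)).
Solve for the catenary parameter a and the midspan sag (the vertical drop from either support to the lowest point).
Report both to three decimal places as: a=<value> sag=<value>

seed: a₀ = √(S³/(24(L−S))) = √(42.107³/(24·0.860)) = 60.141825
iter 1: u=0.350064  f(a)=+5.285e-03  f'(a)=-2.895e-02  a ← 60.141825 − (+5.285e-03/-2.895e-02) = 60.324369
iter 2: u=0.349005  f(a)=+2.416e-05  f'(a)=-2.869e-02  a ← 60.324369 − (+2.416e-05/-2.869e-02) = 60.325211
iter 3: u=0.349000  f(a)=+5.100e-10  f'(a)=-2.869e-02  a ← 60.325211 − (+5.100e-10/-2.869e-02) = 60.325211
iter 4: u=0.349000  f(a)=-7.105e-15  f'(a)=-2.869e-02  a ← 60.325211 − (-7.105e-15/-2.869e-02) = 60.325211
converged: |Δa| < 1e-12 after 4 iterations
sag = a·(cosh(S/(2a)) − 1) = 60.325211·(cosh(0.349000) − 1) = 3.711277
T_max/T_min = cosh(S/(2a)) = 1.061521

a=60.325 sag=3.711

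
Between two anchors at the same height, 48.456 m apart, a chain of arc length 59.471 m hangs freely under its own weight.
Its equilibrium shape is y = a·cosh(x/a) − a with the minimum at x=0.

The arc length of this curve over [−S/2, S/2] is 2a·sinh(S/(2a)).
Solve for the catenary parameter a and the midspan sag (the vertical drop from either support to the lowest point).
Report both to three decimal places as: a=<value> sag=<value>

seed: a₀ = √(S³/(24(L−S))) = √(48.456³/(24·11.015)) = 20.745479
iter 1: u=1.167869  f(a)=+7.760e-01  f'(a)=-1.214e+00  a ← 20.745479 − (+7.760e-01/-1.214e+00) = 21.384726
iter 2: u=1.132958  f(a)=+3.731e-02  f'(a)=-1.100e+00  a ← 21.384726 − (+3.731e-02/-1.100e+00) = 21.418653
iter 3: u=1.131164  f(a)=+9.591e-05  f'(a)=-1.094e+00  a ← 21.418653 − (+9.591e-05/-1.094e+00) = 21.418741
iter 4: u=1.131159  f(a)=+6.373e-10  f'(a)=-1.094e+00  a ← 21.418741 − (+6.373e-10/-1.094e+00) = 21.418741
iter 5: u=1.131159  f(a)=+0.000e+00  f'(a)=-1.094e+00  a ← 21.418741 − (+0.000e+00/-1.094e+00) = 21.418741
converged: |Δa| < 1e-12 after 5 iterations
sag = a·(cosh(S/(2a)) − 1) = 21.418741·(cosh(1.131159) − 1) = 15.227711
T_max/T_min = cosh(S/(2a)) = 1.710953

a=21.419 sag=15.228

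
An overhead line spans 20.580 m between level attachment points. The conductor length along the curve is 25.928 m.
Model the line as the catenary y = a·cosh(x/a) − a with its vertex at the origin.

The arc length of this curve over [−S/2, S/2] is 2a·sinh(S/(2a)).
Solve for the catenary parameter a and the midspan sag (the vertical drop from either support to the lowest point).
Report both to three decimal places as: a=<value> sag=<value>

seed: a₀ = √(S³/(24(L−S))) = √(20.580³/(24·5.348)) = 8.240750
iter 1: u=1.248673  f(a)=+4.327e-01  f'(a)=-1.512e+00  a ← 8.240750 − (+4.327e-01/-1.512e+00) = 8.526972
iter 2: u=1.206759  f(a)=+2.357e-02  f'(a)=-1.351e+00  a ← 8.526972 − (+2.357e-02/-1.351e+00) = 8.544413
iter 3: u=1.204296  f(a)=+7.881e-05  f'(a)=-1.342e+00  a ← 8.544413 − (+7.881e-05/-1.342e+00) = 8.544472
iter 4: u=1.204287  f(a)=+8.879e-10  f'(a)=-1.342e+00  a ← 8.544472 − (+8.879e-10/-1.342e+00) = 8.544472
iter 5: u=1.204287  f(a)=-3.553e-15  f'(a)=-1.342e+00  a ← 8.544472 − (-3.553e-15/-1.342e+00) = 8.544472
converged: |Δa| < 1e-12 after 5 iterations
sag = a·(cosh(S/(2a)) − 1) = 8.544472·(cosh(1.204287) − 1) = 6.982063
T_max/T_min = cosh(S/(2a)) = 1.817144

a=8.544 sag=6.982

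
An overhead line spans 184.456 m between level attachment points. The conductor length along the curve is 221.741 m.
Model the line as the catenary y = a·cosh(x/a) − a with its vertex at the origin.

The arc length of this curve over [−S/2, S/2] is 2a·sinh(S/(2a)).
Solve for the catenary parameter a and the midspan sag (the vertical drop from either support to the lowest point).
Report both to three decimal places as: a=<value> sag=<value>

a=86.176 sag=54.247

seed: a₀ = √(S³/(24(L−S))) = √(184.456³/(24·37.285)) = 83.746465
iter 1: u=1.101276  f(a)=+2.327e+00  f'(a)=-1.003e+00  a ← 83.746465 − (+2.327e+00/-1.003e+00) = 86.066419
iter 2: u=1.071591  f(a)=+1.002e-01  f'(a)=-9.185e-01  a ← 86.066419 − (+1.002e-01/-9.185e-01) = 86.175528
iter 3: u=1.070234  f(a)=+2.043e-04  f'(a)=-9.147e-01  a ← 86.175528 − (+2.043e-04/-9.147e-01) = 86.175751
iter 4: u=1.070231  f(a)=+8.532e-10  f'(a)=-9.147e-01  a ← 86.175751 − (+8.532e-10/-9.147e-01) = 86.175751
iter 5: u=1.070231  f(a)=+0.000e+00  f'(a)=-9.147e-01  a ← 86.175751 − (+0.000e+00/-9.147e-01) = 86.175751
converged: |Δa| < 1e-12 after 5 iterations
sag = a·(cosh(S/(2a)) − 1) = 86.175751·(cosh(1.070231) − 1) = 54.246924
T_max/T_min = cosh(S/(2a)) = 1.629492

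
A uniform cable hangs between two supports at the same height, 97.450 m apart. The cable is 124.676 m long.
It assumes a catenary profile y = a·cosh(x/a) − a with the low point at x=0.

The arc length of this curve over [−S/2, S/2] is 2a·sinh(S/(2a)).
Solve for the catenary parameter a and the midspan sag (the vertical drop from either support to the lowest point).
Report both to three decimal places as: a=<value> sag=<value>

seed: a₀ = √(S³/(24(L−S))) = √(97.450³/(24·27.226)) = 37.633553
iter 1: u=1.294722  f(a)=+2.375e+00  f'(a)=-1.704e+00  a ← 37.633553 − (+2.375e+00/-1.704e+00) = 39.027094
iter 2: u=1.248492  f(a)=+1.383e-01  f'(a)=-1.511e+00  a ← 39.027094 − (+1.383e-01/-1.511e+00) = 39.118612
iter 3: u=1.245571  f(a)=+5.331e-04  f'(a)=-1.500e+00  a ← 39.118612 − (+5.331e-04/-1.500e+00) = 39.118968
iter 4: u=1.245559  f(a)=+7.986e-09  f'(a)=-1.500e+00  a ← 39.118968 − (+7.986e-09/-1.500e+00) = 39.118968
iter 5: u=1.245559  f(a)=-1.421e-14  f'(a)=-1.500e+00  a ← 39.118968 − (-1.421e-14/-1.500e+00) = 39.118968
converged: |Δa| < 1e-12 after 5 iterations
sag = a·(cosh(S/(2a)) − 1) = 39.118968·(cosh(1.245559) − 1) = 34.476683
T_max/T_min = cosh(S/(2a)) = 1.881329

a=39.119 sag=34.477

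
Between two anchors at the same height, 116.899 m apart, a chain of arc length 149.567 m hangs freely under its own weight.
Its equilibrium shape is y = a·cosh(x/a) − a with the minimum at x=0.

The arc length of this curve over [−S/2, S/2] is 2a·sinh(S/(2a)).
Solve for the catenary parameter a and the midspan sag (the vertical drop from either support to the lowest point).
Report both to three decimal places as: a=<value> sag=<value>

a=46.921 sag=41.364

seed: a₀ = √(S³/(24(L−S))) = √(116.899³/(24·32.668)) = 45.138726
iter 1: u=1.294886  f(a)=+2.851e+00  f'(a)=-1.705e+00  a ← 45.138726 − (+2.851e+00/-1.705e+00) = 46.810549
iter 2: u=1.248639  f(a)=+1.660e-01  f'(a)=-1.512e+00  a ← 46.810549 − (+1.660e-01/-1.512e+00) = 46.920372
iter 3: u=1.245717  f(a)=+6.402e-04  f'(a)=-1.500e+00  a ← 46.920372 − (+6.402e-04/-1.500e+00) = 46.920799
iter 4: u=1.245706  f(a)=+9.602e-09  f'(a)=-1.500e+00  a ← 46.920799 − (+9.602e-09/-1.500e+00) = 46.920799
iter 5: u=1.245706  f(a)=+0.000e+00  f'(a)=-1.500e+00  a ← 46.920799 − (+0.000e+00/-1.500e+00) = 46.920799
converged: |Δa| < 1e-12 after 5 iterations
sag = a·(cosh(S/(2a)) − 1) = 46.920799·(cosh(1.245706) − 1) = 41.363589
T_max/T_min = cosh(S/(2a)) = 1.881562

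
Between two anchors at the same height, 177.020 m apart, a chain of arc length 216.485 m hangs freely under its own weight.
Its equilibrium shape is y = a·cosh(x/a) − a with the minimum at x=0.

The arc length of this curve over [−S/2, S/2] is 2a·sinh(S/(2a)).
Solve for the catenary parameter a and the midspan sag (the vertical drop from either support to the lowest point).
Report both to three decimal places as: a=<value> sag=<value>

seed: a₀ = √(S³/(24(L−S))) = √(177.020³/(24·39.465)) = 76.528258
iter 1: u=1.156566  f(a)=+2.725e+00  f'(a)=-1.176e+00  a ← 76.528258 − (+2.725e+00/-1.176e+00) = 78.845364
iter 2: u=1.122577  f(a)=+1.287e-01  f'(a)=-1.067e+00  a ← 78.845364 − (+1.287e-01/-1.067e+00) = 78.965903
iter 3: u=1.120864  f(a)=+3.183e-04  f'(a)=-1.062e+00  a ← 78.965903 − (+3.183e-04/-1.062e+00) = 78.966203
iter 4: u=1.120859  f(a)=+1.958e-09  f'(a)=-1.062e+00  a ← 78.966203 − (+1.958e-09/-1.062e+00) = 78.966203
iter 5: u=1.120859  f(a)=+5.684e-14  f'(a)=-1.062e+00  a ← 78.966203 − (+5.684e-14/-1.062e+00) = 78.966203
converged: |Δa| < 1e-12 after 5 iterations
sag = a·(cosh(S/(2a)) − 1) = 78.966203·(cosh(1.120859) − 1) = 55.019244
T_max/T_min = cosh(S/(2a)) = 1.696744

a=78.966 sag=55.019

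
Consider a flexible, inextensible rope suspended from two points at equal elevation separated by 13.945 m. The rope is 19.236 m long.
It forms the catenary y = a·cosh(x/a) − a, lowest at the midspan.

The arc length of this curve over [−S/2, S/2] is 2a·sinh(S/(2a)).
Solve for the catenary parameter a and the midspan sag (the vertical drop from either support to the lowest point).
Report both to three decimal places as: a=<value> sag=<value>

a=4.864 sag=5.914

seed: a₀ = √(S³/(24(L−S))) = √(13.945³/(24·5.291)) = 4.621184
iter 1: u=1.508812  f(a)=+6.359e-01  f'(a)=-2.855e+00  a ← 4.621184 − (+6.359e-01/-2.855e+00) = 4.843902
iter 2: u=1.439439  f(a)=+4.887e-02  f'(a)=-2.432e+00  a ← 4.843902 − (+4.887e-02/-2.432e+00) = 4.863995
iter 3: u=1.433493  f(a)=+3.416e-04  f'(a)=-2.398e+00  a ← 4.863995 − (+3.416e-04/-2.398e+00) = 4.864137
iter 4: u=1.433451  f(a)=+1.695e-08  f'(a)=-2.398e+00  a ← 4.864137 − (+1.695e-08/-2.398e+00) = 4.864137
iter 5: u=1.433451  f(a)=+0.000e+00  f'(a)=-2.398e+00  a ← 4.864137 − (+0.000e+00/-2.398e+00) = 4.864137
converged: |Δa| < 1e-12 after 5 iterations
sag = a·(cosh(S/(2a)) − 1) = 4.864137·(cosh(1.433451) − 1) = 5.913885
T_max/T_min = cosh(S/(2a)) = 2.215814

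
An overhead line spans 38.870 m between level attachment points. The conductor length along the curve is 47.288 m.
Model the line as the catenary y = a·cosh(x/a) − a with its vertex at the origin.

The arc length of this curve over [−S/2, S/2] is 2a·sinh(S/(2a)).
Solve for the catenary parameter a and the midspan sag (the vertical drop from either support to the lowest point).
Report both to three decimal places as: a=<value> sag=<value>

seed: a₀ = √(S³/(24(L−S))) = √(38.870³/(24·8.418)) = 17.049503
iter 1: u=1.139916  f(a)=+5.642e-01  f'(a)=-1.122e+00  a ← 17.049503 − (+5.642e-01/-1.122e+00) = 17.552360
iter 2: u=1.107259  f(a)=+2.592e-02  f'(a)=-1.021e+00  a ← 17.552360 − (+2.592e-02/-1.021e+00) = 17.577750
iter 3: u=1.105659  f(a)=+6.056e-05  f'(a)=-1.016e+00  a ← 17.577750 − (+6.056e-05/-1.016e+00) = 17.577809
iter 4: u=1.105655  f(a)=+3.322e-10  f'(a)=-1.016e+00  a ← 17.577809 − (+3.322e-10/-1.016e+00) = 17.577809
iter 5: u=1.105655  f(a)=-7.105e-15  f'(a)=-1.016e+00  a ← 17.577809 − (-7.105e-15/-1.016e+00) = 17.577809
converged: |Δa| < 1e-12 after 5 iterations
sag = a·(cosh(S/(2a)) − 1) = 17.577809·(cosh(1.105655) − 1) = 11.884338
T_max/T_min = cosh(S/(2a)) = 1.676099

a=17.578 sag=11.884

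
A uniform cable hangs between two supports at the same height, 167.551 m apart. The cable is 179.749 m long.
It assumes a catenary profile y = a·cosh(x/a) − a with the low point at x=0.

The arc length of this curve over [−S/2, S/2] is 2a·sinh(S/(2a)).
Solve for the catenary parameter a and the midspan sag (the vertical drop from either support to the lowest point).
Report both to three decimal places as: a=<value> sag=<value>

seed: a₀ = √(S³/(24(L−S))) = √(167.551³/(24·12.198)) = 126.756606
iter 1: u=0.660916  f(a)=+2.692e-01  f'(a)=-2.010e-01  a ← 126.756606 − (+2.692e-01/-2.010e-01) = 128.095883
iter 2: u=0.654006  f(a)=+4.326e-03  f'(a)=-1.946e-01  a ← 128.095883 − (+4.326e-03/-1.946e-01) = 128.118115
iter 3: u=0.653893  f(a)=+1.158e-06  f'(a)=-1.945e-01  a ← 128.118115 − (+1.158e-06/-1.945e-01) = 128.118121
iter 4: u=0.653893  f(a)=+8.527e-14  f'(a)=-1.945e-01  a ← 128.118121 − (+8.527e-14/-1.945e-01) = 128.118121
converged: |Δa| < 1e-12 after 4 iterations
sag = a·(cosh(S/(2a)) − 1) = 128.118121·(cosh(0.653893) − 1) = 28.380054
T_max/T_min = cosh(S/(2a)) = 1.221515

a=128.118 sag=28.380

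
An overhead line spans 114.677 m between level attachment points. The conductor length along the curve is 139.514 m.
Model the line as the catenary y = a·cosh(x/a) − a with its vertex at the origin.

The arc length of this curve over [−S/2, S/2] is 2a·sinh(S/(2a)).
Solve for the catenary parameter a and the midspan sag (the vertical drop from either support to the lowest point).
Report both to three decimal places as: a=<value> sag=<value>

seed: a₀ = √(S³/(24(L−S))) = √(114.677³/(24·24.837)) = 50.298994
iter 1: u=1.139953  f(a)=+1.665e+00  f'(a)=-1.122e+00  a ← 50.298994 − (+1.665e+00/-1.122e+00) = 51.782597
iter 2: u=1.107293  f(a)=+7.649e-02  f'(a)=-1.021e+00  a ← 51.782597 − (+7.649e-02/-1.021e+00) = 51.857509
iter 3: u=1.105693  f(a)=+1.787e-04  f'(a)=-1.016e+00  a ← 51.857509 − (+1.787e-04/-1.016e+00) = 51.857685
iter 4: u=1.105690  f(a)=+9.807e-10  f'(a)=-1.016e+00  a ← 51.857685 − (+9.807e-10/-1.016e+00) = 51.857685
iter 5: u=1.105690  f(a)=+0.000e+00  f'(a)=-1.016e+00  a ← 51.857685 − (+0.000e+00/-1.016e+00) = 51.857685
converged: |Δa| < 1e-12 after 5 iterations
sag = a·(cosh(S/(2a)) − 1) = 51.857685·(cosh(1.105690) − 1) = 35.063305
T_max/T_min = cosh(S/(2a)) = 1.676145

a=51.858 sag=35.063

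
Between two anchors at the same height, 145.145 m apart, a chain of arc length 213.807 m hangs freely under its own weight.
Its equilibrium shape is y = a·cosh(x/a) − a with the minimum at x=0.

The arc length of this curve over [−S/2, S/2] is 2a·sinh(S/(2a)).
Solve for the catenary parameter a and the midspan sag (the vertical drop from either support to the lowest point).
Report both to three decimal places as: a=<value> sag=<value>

seed: a₀ = √(S³/(24(L−S))) = √(145.145³/(24·68.662)) = 43.076387
iter 1: u=1.684740  f(a)=+1.043e+01  f'(a)=-4.189e+00  a ← 43.076387 − (+1.043e+01/-4.189e+00) = 45.565845
iter 2: u=1.592695  f(a)=+9.725e-01  f'(a)=-3.442e+00  a ← 45.565845 − (+9.725e-01/-3.442e+00) = 45.848407
iter 3: u=1.582879  f(a)=+1.037e-02  f'(a)=-3.368e+00  a ← 45.848407 − (+1.037e-02/-3.368e+00) = 45.851486
iter 4: u=1.582773  f(a)=+1.208e-06  f'(a)=-3.368e+00  a ← 45.851486 − (+1.208e-06/-3.368e+00) = 45.851487
iter 5: u=1.582773  f(a)=+0.000e+00  f'(a)=-3.368e+00  a ← 45.851487 − (+0.000e+00/-3.368e+00) = 45.851487
converged: |Δa| < 1e-12 after 5 iterations
sag = a·(cosh(S/(2a)) − 1) = 45.851487·(cosh(1.582773) − 1) = 70.470124
T_max/T_min = cosh(S/(2a)) = 2.536921

a=45.851 sag=70.470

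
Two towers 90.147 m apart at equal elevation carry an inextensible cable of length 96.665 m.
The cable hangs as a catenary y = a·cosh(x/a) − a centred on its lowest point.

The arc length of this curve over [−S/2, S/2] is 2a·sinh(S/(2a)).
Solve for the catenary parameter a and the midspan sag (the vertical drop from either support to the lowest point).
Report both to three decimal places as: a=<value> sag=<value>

seed: a₀ = √(S³/(24(L−S))) = √(90.147³/(24·6.518)) = 68.432770
iter 1: u=0.658654  f(a)=+1.429e-01  f'(a)=-1.989e-01  a ← 68.432770 − (+1.429e-01/-1.989e-01) = 69.151032
iter 2: u=0.651812  f(a)=+2.280e-03  f'(a)=-1.926e-01  a ← 69.151032 − (+2.280e-03/-1.926e-01) = 69.162872
iter 3: u=0.651701  f(a)=+6.019e-07  f'(a)=-1.925e-01  a ← 69.162872 − (+6.019e-07/-1.925e-01) = 69.162875
iter 4: u=0.651701  f(a)=+4.263e-14  f'(a)=-1.925e-01  a ← 69.162875 − (+4.263e-14/-1.925e-01) = 69.162875
converged: |Δa| < 1e-12 after 4 iterations
sag = a·(cosh(S/(2a)) − 1) = 69.162875·(cosh(0.651701) − 1) = 15.214455
T_max/T_min = cosh(S/(2a)) = 1.219980

a=69.163 sag=15.214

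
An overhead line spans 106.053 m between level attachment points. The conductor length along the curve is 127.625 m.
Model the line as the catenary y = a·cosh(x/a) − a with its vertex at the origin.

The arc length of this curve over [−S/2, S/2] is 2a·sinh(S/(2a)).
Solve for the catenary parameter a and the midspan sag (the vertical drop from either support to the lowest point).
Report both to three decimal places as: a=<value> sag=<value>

seed: a₀ = √(S³/(24(L−S))) = √(106.053³/(24·21.572)) = 47.999157
iter 1: u=1.104738  f(a)=+1.355e+00  f'(a)=-1.013e+00  a ← 47.999157 − (+1.355e+00/-1.013e+00) = 49.336464
iter 2: u=1.074793  f(a)=+5.870e-02  f'(a)=-9.274e-01  a ← 49.336464 − (+5.870e-02/-9.274e-01) = 49.399766
iter 3: u=1.073416  f(a)=+1.212e-04  f'(a)=-9.235e-01  a ← 49.399766 − (+1.212e-04/-9.235e-01) = 49.399897
iter 4: u=1.073413  f(a)=+5.187e-10  f'(a)=-9.235e-01  a ← 49.399897 − (+5.187e-10/-9.235e-01) = 49.399897
iter 5: u=1.073413  f(a)=+1.421e-14  f'(a)=-9.235e-01  a ← 49.399897 − (+1.421e-14/-9.235e-01) = 49.399897
converged: |Δa| < 1e-12 after 5 iterations
sag = a·(cosh(S/(2a)) − 1) = 49.399897·(cosh(1.073413) − 1) = 31.299452
T_max/T_min = cosh(S/(2a)) = 1.633593

a=49.400 sag=31.299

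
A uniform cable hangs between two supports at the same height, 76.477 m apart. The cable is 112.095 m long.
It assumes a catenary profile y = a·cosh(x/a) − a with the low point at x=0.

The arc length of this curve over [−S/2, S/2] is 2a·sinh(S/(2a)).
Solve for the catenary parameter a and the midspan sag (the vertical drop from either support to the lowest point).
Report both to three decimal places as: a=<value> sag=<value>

a=24.327 sag=36.772

seed: a₀ = √(S³/(24(L−S))) = √(76.477³/(24·35.618)) = 22.874725
iter 1: u=1.671649  f(a)=+5.321e+00  f'(a)=-4.076e+00  a ← 22.874725 − (+5.321e+00/-4.076e+00) = 24.180168
iter 2: u=1.581399  f(a)=+4.895e-01  f'(a)=-3.358e+00  a ← 24.180168 − (+4.895e-01/-3.358e+00) = 24.325951
iter 3: u=1.571922  f(a)=+5.069e-03  f'(a)=-3.288e+00  a ← 24.325951 − (+5.069e-03/-3.288e+00) = 24.327493
iter 4: u=1.571822  f(a)=+5.561e-07  f'(a)=-3.288e+00  a ← 24.327493 − (+5.561e-07/-3.288e+00) = 24.327493
iter 5: u=1.571822  f(a)=+4.263e-14  f'(a)=-3.288e+00  a ← 24.327493 − (+4.263e-14/-3.288e+00) = 24.327493
converged: |Δa| < 1e-12 after 5 iterations
sag = a·(cosh(S/(2a)) − 1) = 24.327493·(cosh(1.571822) − 1) = 36.772009
T_max/T_min = cosh(S/(2a)) = 2.511541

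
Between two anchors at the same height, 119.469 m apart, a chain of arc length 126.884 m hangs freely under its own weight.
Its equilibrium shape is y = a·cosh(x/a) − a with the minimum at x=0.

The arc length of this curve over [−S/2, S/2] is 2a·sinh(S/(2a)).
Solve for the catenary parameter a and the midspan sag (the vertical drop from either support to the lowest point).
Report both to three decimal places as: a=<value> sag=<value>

seed: a₀ = √(S³/(24(L−S))) = √(119.469³/(24·7.415)) = 97.886239
iter 1: u=0.610244  f(a)=+1.393e-01  f'(a)=-1.572e-01  a ← 97.886239 − (+1.393e-01/-1.572e-01) = 98.772241
iter 2: u=0.604770  f(a)=+1.914e-03  f'(a)=-1.529e-01  a ← 98.772241 − (+1.914e-03/-1.529e-01) = 98.784756
iter 3: u=0.604694  f(a)=+3.725e-07  f'(a)=-1.529e-01  a ← 98.784756 − (+3.725e-07/-1.529e-01) = 98.784758
iter 4: u=0.604693  f(a)=+2.842e-14  f'(a)=-1.529e-01  a ← 98.784758 − (+2.842e-14/-1.529e-01) = 98.784758
converged: |Δa| < 1e-12 after 4 iterations
sag = a·(cosh(S/(2a)) − 1) = 98.784758·(cosh(0.604693) − 1) = 18.617609
T_max/T_min = cosh(S/(2a)) = 1.188466

a=98.785 sag=18.618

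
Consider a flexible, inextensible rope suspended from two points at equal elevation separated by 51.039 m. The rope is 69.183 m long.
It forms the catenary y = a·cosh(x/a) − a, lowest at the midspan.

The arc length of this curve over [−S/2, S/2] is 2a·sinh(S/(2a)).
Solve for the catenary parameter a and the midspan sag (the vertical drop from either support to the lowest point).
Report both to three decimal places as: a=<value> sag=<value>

a=18.338 sag=20.814

seed: a₀ = √(S³/(24(L−S))) = √(51.039³/(24·18.144)) = 17.473548
iter 1: u=1.460465  f(a)=+2.036e+00  f'(a)=-2.555e+00  a ← 17.473548 − (+2.036e+00/-2.555e+00) = 18.270577
iter 2: u=1.396754  f(a)=+1.476e-01  f'(a)=-2.197e+00  a ← 18.270577 − (+1.476e-01/-2.197e+00) = 18.337775
iter 3: u=1.391636  f(a)=+9.097e-04  f'(a)=-2.170e+00  a ← 18.337775 − (+9.097e-04/-2.170e+00) = 18.338194
iter 4: u=1.391604  f(a)=+3.502e-08  f'(a)=-2.169e+00  a ← 18.338194 − (+3.502e-08/-2.169e+00) = 18.338194
iter 5: u=1.391604  f(a)=+0.000e+00  f'(a)=-2.169e+00  a ← 18.338194 − (+0.000e+00/-2.169e+00) = 18.338194
converged: |Δa| < 1e-12 after 5 iterations
sag = a·(cosh(S/(2a)) − 1) = 18.338194·(cosh(1.391604) − 1) = 20.813578
T_max/T_min = cosh(S/(2a)) = 2.134985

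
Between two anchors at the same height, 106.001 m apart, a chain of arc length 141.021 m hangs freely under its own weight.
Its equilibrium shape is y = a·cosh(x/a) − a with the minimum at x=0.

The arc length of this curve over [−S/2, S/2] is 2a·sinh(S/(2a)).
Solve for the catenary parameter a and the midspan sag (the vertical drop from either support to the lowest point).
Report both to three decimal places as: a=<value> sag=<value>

seed: a₀ = √(S³/(24(L−S))) = √(106.001³/(24·35.020)) = 37.644476
iter 1: u=1.407922  f(a)=+3.639e+00  f'(a)=-2.256e+00  a ← 37.644476 − (+3.639e+00/-2.256e+00) = 39.257316
iter 2: u=1.350080  f(a)=+2.470e-01  f'(a)=-1.960e+00  a ← 39.257316 − (+2.470e-01/-1.960e+00) = 39.383333
iter 3: u=1.345760  f(a)=+1.320e-03  f'(a)=-1.939e+00  a ← 39.383333 − (+1.320e-03/-1.939e+00) = 39.384013
iter 4: u=1.345736  f(a)=+3.817e-08  f'(a)=-1.939e+00  a ← 39.384013 − (+3.817e-08/-1.939e+00) = 39.384013
iter 5: u=1.345736  f(a)=+0.000e+00  f'(a)=-1.939e+00  a ← 39.384013 − (+0.000e+00/-1.939e+00) = 39.384013
converged: |Δa| < 1e-12 after 5 iterations
sag = a·(cosh(S/(2a)) − 1) = 39.384013·(cosh(1.345736) − 1) = 41.380033
T_max/T_min = cosh(S/(2a)) = 2.050681

a=39.384 sag=41.380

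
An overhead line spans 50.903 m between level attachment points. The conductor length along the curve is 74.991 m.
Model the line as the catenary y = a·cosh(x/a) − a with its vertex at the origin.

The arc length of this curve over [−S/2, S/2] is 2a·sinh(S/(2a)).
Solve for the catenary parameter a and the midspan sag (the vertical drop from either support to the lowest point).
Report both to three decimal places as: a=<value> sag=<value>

seed: a₀ = √(S³/(24(L−S))) = √(50.903³/(24·24.088)) = 15.104595
iter 1: u=1.685017  f(a)=+3.660e+00  f'(a)=-4.192e+00  a ← 15.104595 − (+3.660e+00/-4.192e+00) = 15.977746
iter 2: u=1.592934  f(a)=+3.414e-01  f'(a)=-3.443e+00  a ← 15.977746 − (+3.414e-01/-3.443e+00) = 16.076886
iter 3: u=1.583111  f(a)=+3.644e-03  f'(a)=-3.370e+00  a ← 16.076886 − (+3.644e-03/-3.370e+00) = 16.077967
iter 4: u=1.583005  f(a)=+4.250e-07  f'(a)=-3.369e+00  a ← 16.077967 − (+4.250e-07/-3.369e+00) = 16.077967
iter 5: u=1.583005  f(a)=+0.000e+00  f'(a)=-3.369e+00  a ← 16.077967 − (+0.000e+00/-3.369e+00) = 16.077967
converged: |Δa| < 1e-12 after 5 iterations
sag = a·(cosh(S/(2a)) − 1) = 16.077967·(cosh(1.583005) − 1) = 24.719258
T_max/T_min = cosh(S/(2a)) = 2.537462

a=16.078 sag=24.719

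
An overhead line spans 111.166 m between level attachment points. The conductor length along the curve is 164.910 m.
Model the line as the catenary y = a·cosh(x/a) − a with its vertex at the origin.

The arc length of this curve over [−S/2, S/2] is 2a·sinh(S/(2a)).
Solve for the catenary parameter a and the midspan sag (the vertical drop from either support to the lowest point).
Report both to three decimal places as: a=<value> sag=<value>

a=34.780 sag=54.710

seed: a₀ = √(S³/(24(L−S))) = √(111.166³/(24·53.744)) = 32.635281
iter 1: u=1.703157  f(a)=+8.356e+00  f'(a)=-4.353e+00  a ← 32.635281 − (+8.356e+00/-4.353e+00) = 34.554552
iter 2: u=1.608558  f(a)=+7.938e-01  f'(a)=-3.562e+00  a ← 34.554552 − (+7.938e-01/-3.562e+00) = 34.777387
iter 3: u=1.598251  f(a)=+8.825e-03  f'(a)=-3.483e+00  a ← 34.777387 − (+8.825e-03/-3.483e+00) = 34.779921
iter 4: u=1.598135  f(a)=+1.118e-06  f'(a)=-3.483e+00  a ← 34.779921 − (+1.118e-06/-3.483e+00) = 34.779921
iter 5: u=1.598135  f(a)=+2.842e-14  f'(a)=-3.483e+00  a ← 34.779921 − (+2.842e-14/-3.483e+00) = 34.779921
converged: |Δa| < 1e-12 after 5 iterations
sag = a·(cosh(S/(2a)) − 1) = 34.779921·(cosh(1.598135) − 1) = 54.710134
T_max/T_min = cosh(S/(2a)) = 2.573038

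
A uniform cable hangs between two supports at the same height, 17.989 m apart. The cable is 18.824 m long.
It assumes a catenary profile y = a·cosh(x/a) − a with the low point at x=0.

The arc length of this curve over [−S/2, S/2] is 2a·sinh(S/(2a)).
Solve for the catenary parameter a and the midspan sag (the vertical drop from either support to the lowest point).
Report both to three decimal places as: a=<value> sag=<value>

a=17.161 sag=2.412

seed: a₀ = √(S³/(24(L−S))) = √(17.989³/(24·0.835)) = 17.043613
iter 1: u=0.527734  f(a)=+1.170e-02  f'(a)=-1.007e-01  a ← 17.043613 − (+1.170e-02/-1.007e-01) = 17.159803
iter 2: u=0.524161  f(a)=+1.208e-04  f'(a)=-9.867e-02  a ← 17.159803 − (+1.208e-04/-9.867e-02) = 17.161027
iter 3: u=0.524124  f(a)=+1.316e-08  f'(a)=-9.865e-02  a ← 17.161027 − (+1.316e-08/-9.865e-02) = 17.161027
iter 4: u=0.524124  f(a)=+0.000e+00  f'(a)=-9.865e-02  a ← 17.161027 − (+0.000e+00/-9.865e-02) = 17.161027
converged: |Δa| < 1e-12 after 4 iterations
sag = a·(cosh(S/(2a)) − 1) = 17.161027·(cosh(0.524124) − 1) = 2.411571
T_max/T_min = cosh(S/(2a)) = 1.140526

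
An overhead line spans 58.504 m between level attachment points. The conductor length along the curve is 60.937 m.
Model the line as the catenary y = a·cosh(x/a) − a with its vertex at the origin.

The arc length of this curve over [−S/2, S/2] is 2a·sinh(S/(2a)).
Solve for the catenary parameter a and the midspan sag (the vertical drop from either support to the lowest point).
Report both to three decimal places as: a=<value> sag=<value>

seed: a₀ = √(S³/(24(L−S))) = √(58.504³/(24·2.433)) = 58.560081
iter 1: u=0.499521  f(a)=+3.054e-02  f'(a)=-8.519e-02  a ← 58.560081 − (+3.054e-02/-8.519e-02) = 58.918534
iter 2: u=0.496482  f(a)=+2.826e-04  f'(a)=-8.362e-02  a ← 58.918534 − (+2.826e-04/-8.362e-02) = 58.921914
iter 3: u=0.496454  f(a)=+2.472e-08  f'(a)=-8.360e-02  a ← 58.921914 − (+2.472e-08/-8.360e-02) = 58.921914
iter 4: u=0.496454  f(a)=+2.132e-14  f'(a)=-8.360e-02  a ← 58.921914 − (+2.132e-14/-8.360e-02) = 58.921914
converged: |Δa| < 1e-12 after 4 iterations
sag = a·(cosh(S/(2a)) − 1) = 58.921914·(cosh(0.496454) − 1) = 7.411497
T_max/T_min = cosh(S/(2a)) = 1.125785

a=58.922 sag=7.411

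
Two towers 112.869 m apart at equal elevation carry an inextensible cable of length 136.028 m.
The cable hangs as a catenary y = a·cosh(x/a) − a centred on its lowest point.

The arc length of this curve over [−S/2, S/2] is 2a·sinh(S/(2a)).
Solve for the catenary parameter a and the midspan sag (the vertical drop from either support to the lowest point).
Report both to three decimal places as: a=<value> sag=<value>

seed: a₀ = √(S³/(24(L−S))) = √(112.869³/(24·23.159)) = 50.862358
iter 1: u=1.109553  f(a)=+1.468e+00  f'(a)=-1.028e+00  a ← 50.862358 − (+1.468e+00/-1.028e+00) = 52.290709
iter 2: u=1.079245  f(a)=+6.411e-02  f'(a)=-9.398e-01  a ← 52.290709 − (+6.411e-02/-9.398e-01) = 52.358928
iter 3: u=1.077839  f(a)=+1.346e-04  f'(a)=-9.359e-01  a ← 52.358928 − (+1.346e-04/-9.359e-01) = 52.359072
iter 4: u=1.077836  f(a)=+5.966e-10  f'(a)=-9.359e-01  a ← 52.359072 − (+5.966e-10/-9.359e-01) = 52.359072
iter 5: u=1.077836  f(a)=+0.000e+00  f'(a)=-9.359e-01  a ← 52.359072 − (+0.000e+00/-9.359e-01) = 52.359072
converged: |Δa| < 1e-12 after 5 iterations
sag = a·(cosh(S/(2a)) − 1) = 52.359072·(cosh(1.077836) − 1) = 33.474352
T_max/T_min = cosh(S/(2a)) = 1.639323

a=52.359 sag=33.474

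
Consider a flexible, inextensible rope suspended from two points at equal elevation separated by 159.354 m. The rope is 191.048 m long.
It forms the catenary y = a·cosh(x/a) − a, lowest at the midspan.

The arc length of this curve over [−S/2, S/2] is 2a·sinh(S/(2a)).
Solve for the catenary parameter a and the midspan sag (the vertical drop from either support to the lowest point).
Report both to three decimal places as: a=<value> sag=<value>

seed: a₀ = √(S³/(24(L−S))) = √(159.354³/(24·31.694)) = 72.937405
iter 1: u=1.092402  f(a)=+1.946e+00  f'(a)=-9.773e-01  a ← 72.937405 − (+1.946e+00/-9.773e-01) = 74.928314
iter 2: u=1.063376  f(a)=+8.251e-02  f'(a)=-8.960e-01  a ← 74.928314 − (+8.251e-02/-8.960e-01) = 75.020403
iter 3: u=1.062071  f(a)=+1.629e-04  f'(a)=-8.925e-01  a ← 75.020403 − (+1.629e-04/-8.925e-01) = 75.020585
iter 4: u=1.062068  f(a)=+6.382e-10  f'(a)=-8.925e-01  a ← 75.020585 − (+6.382e-10/-8.925e-01) = 75.020585
iter 5: u=1.062068  f(a)=+0.000e+00  f'(a)=-8.925e-01  a ← 75.020585 − (+0.000e+00/-8.925e-01) = 75.020585
converged: |Δa| < 1e-12 after 5 iterations
sag = a·(cosh(S/(2a)) − 1) = 75.020585·(cosh(1.062068) − 1) = 46.441025
T_max/T_min = cosh(S/(2a)) = 1.619044

a=75.021 sag=46.441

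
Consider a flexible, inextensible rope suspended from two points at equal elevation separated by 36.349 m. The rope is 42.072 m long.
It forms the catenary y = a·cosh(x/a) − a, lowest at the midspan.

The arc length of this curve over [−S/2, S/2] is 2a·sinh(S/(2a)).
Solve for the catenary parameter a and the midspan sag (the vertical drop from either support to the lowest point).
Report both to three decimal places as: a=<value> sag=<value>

a=19.126 sag=9.305

seed: a₀ = √(S³/(24(L−S))) = √(36.349³/(24·5.723)) = 18.699122
iter 1: u=0.971944  f(a)=+2.765e-01  f'(a)=-6.719e-01  a ← 18.699122 − (+2.765e-01/-6.719e-01) = 19.110595
iter 2: u=0.951017  f(a)=+9.389e-03  f'(a)=-6.270e-01  a ← 19.110595 − (+9.389e-03/-6.270e-01) = 19.125571
iter 3: u=0.950272  f(a)=+1.167e-05  f'(a)=-6.254e-01  a ← 19.125571 − (+1.167e-05/-6.254e-01) = 19.125589
iter 4: u=0.950271  f(a)=+1.808e-11  f'(a)=-6.254e-01  a ← 19.125589 − (+1.808e-11/-6.254e-01) = 19.125589
iter 5: u=0.950271  f(a)=+0.000e+00  f'(a)=-6.254e-01  a ← 19.125589 − (+0.000e+00/-6.254e-01) = 19.125589
converged: |Δa| < 1e-12 after 5 iterations
sag = a·(cosh(S/(2a)) − 1) = 19.125589·(cosh(0.950271) − 1) = 9.305054
T_max/T_min = cosh(S/(2a)) = 1.486524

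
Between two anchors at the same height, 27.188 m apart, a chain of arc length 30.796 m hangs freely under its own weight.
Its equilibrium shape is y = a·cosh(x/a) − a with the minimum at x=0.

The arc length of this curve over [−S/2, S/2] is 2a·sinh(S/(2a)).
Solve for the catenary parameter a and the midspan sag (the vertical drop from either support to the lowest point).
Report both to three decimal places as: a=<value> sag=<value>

seed: a₀ = √(S³/(24(L−S))) = √(27.188³/(24·3.608)) = 15.234458
iter 1: u=0.892319  f(a)=+1.464e-01  f'(a)=-5.125e-01  a ← 15.234458 − (+1.464e-01/-5.125e-01) = 15.520124
iter 2: u=0.875895  f(a)=+4.219e-03  f'(a)=-4.833e-01  a ← 15.520124 − (+4.219e-03/-4.833e-01) = 15.528853
iter 3: u=0.875403  f(a)=+3.735e-06  f'(a)=-4.825e-01  a ← 15.528853 − (+3.735e-06/-4.825e-01) = 15.528861
iter 4: u=0.875402  f(a)=+2.924e-12  f'(a)=-4.825e-01  a ← 15.528861 − (+2.924e-12/-4.825e-01) = 15.528861
converged: |Δa| < 1e-12 after 4 iterations
sag = a·(cosh(S/(2a)) − 1) = 15.528861·(cosh(0.875402) − 1) = 6.339928
T_max/T_min = cosh(S/(2a)) = 1.408267

a=15.529 sag=6.340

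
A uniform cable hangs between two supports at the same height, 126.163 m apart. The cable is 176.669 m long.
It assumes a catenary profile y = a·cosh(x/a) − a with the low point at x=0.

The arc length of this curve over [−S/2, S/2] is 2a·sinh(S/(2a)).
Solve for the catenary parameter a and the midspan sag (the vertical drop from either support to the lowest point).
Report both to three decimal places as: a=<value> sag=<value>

a=42.951 sag=55.272

seed: a₀ = √(S³/(24(L−S))) = √(126.163³/(24·50.506)) = 40.702483
iter 1: u=1.549819  f(a)=+6.424e+00  f'(a)=-3.131e+00  a ← 40.702483 − (+6.424e+00/-3.131e+00) = 42.754146
iter 2: u=1.475448  f(a)=+5.177e-01  f'(a)=-2.645e+00  a ← 42.754146 − (+5.177e-01/-2.645e+00) = 42.949857
iter 3: u=1.468724  f(a)=+4.013e-03  f'(a)=-2.604e+00  a ← 42.949857 − (+4.013e-03/-2.604e+00) = 42.951398
iter 4: u=1.468672  f(a)=+2.452e-07  f'(a)=-2.604e+00  a ← 42.951398 − (+2.452e-07/-2.604e+00) = 42.951398
iter 5: u=1.468672  f(a)=+0.000e+00  f'(a)=-2.604e+00  a ← 42.951398 − (+0.000e+00/-2.604e+00) = 42.951398
converged: |Δa| < 1e-12 after 5 iterations
sag = a·(cosh(S/(2a)) − 1) = 42.951398·(cosh(1.468672) − 1) = 55.271850
T_max/T_min = cosh(S/(2a)) = 2.286846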